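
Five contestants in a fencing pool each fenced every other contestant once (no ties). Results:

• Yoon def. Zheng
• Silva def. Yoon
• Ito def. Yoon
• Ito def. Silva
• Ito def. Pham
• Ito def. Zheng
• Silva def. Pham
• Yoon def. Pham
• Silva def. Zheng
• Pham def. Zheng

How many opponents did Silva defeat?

3

Silva's results: beat Yoon, Zheng, Pham; lost to Ito.
That is 3 wins.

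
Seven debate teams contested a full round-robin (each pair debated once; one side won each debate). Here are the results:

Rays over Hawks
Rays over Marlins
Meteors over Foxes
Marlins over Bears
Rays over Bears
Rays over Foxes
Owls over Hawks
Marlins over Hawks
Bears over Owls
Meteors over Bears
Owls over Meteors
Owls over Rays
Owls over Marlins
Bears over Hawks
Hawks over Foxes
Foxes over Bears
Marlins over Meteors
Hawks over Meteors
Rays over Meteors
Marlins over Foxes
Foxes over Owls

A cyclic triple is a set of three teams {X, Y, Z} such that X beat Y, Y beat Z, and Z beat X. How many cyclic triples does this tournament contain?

Win totals: Bears 2, Hawks 2, Foxes 2, Marlins 4, Rays 5, Owls 4, Meteors 2.
A team with w wins dominates both others in C(w,2) triples; summing gives 1 + 1 + 1 + 6 + 10 + 6 + 1 = 26 transitive triples.
Total triples C(7,3) = 35, so cyclic triples = 35 − 26 = 9.

9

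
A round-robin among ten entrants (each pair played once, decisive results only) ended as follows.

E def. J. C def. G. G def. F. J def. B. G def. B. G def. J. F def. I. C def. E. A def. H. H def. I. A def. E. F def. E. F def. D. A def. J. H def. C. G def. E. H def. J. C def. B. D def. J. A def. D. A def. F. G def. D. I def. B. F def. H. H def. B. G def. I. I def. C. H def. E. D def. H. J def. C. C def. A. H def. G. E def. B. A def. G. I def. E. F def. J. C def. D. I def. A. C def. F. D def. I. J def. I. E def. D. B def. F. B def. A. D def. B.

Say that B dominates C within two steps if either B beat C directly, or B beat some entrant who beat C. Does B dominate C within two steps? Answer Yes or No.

No

B did not beat C directly.
B beat A, F, but each of them lost to C. No two-step path.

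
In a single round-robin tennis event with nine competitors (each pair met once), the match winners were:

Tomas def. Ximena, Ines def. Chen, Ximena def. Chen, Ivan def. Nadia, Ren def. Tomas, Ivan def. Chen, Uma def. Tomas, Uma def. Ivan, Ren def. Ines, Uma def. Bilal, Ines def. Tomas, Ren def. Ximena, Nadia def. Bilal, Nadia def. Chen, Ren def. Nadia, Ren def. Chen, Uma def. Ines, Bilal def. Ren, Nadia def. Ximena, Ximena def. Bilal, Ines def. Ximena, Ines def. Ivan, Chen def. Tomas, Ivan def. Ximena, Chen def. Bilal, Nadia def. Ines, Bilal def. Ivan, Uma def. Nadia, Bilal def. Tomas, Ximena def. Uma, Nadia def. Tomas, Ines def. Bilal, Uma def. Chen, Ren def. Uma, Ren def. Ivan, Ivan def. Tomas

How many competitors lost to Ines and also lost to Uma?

Ines beat: Ivan, Tomas, Bilal, Chen, Ximena.
Uma beat: Ivan, Ines, Tomas, Nadia, Bilal, Chen.
Both beat: Ivan, Tomas, Bilal, Chen — 4.

4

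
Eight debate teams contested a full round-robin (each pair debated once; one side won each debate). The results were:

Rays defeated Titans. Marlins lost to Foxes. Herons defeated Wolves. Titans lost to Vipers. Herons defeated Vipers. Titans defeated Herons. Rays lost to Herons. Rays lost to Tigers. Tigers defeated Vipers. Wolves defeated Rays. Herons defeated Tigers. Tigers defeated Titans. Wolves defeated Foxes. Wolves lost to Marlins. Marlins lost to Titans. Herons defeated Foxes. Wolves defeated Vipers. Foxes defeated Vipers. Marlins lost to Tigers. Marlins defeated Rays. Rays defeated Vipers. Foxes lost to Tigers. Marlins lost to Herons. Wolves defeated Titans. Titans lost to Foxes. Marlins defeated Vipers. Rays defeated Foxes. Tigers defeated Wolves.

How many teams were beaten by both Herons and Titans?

1

Herons beat: Marlins, Tigers, Wolves, Vipers, Rays, Foxes.
Titans beat: Marlins, Herons.
Both beat: Marlins — 1.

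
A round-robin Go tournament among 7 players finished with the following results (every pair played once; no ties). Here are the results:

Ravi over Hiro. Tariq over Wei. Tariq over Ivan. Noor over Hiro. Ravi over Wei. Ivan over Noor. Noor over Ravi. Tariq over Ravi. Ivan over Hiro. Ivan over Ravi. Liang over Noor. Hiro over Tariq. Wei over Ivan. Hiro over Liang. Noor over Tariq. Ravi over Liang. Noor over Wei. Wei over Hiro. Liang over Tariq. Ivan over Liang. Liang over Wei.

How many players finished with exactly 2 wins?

2

Win totals: Liang 3, Wei 2, Tariq 3, Hiro 2, Ravi 3, Noor 4, Ivan 4.
Exactly 2: Wei, Hiro — 2 players.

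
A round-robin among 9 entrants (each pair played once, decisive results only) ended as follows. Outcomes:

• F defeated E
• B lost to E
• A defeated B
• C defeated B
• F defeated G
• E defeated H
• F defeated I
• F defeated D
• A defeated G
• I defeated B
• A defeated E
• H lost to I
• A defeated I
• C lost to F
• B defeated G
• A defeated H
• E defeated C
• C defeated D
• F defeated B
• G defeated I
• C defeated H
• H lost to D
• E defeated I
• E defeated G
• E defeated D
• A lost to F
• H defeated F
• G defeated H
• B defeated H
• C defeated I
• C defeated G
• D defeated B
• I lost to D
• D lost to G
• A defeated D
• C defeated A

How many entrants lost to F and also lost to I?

1

F beat: A, B, C, D, E, G, I.
I beat: B, H.
Both beat: B — 1.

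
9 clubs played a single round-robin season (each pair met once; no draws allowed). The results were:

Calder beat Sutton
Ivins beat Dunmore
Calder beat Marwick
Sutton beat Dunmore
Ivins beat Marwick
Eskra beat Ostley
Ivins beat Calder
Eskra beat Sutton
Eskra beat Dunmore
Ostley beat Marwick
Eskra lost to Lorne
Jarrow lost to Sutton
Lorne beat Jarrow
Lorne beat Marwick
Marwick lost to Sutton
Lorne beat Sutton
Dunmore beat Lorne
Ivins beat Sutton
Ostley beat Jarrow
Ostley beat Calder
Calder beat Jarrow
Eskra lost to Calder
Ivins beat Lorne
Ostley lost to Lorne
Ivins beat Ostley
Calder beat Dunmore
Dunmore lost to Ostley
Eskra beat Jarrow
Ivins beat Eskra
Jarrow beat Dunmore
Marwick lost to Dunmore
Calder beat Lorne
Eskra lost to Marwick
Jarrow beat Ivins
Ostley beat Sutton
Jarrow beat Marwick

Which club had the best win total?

Ivins

Win totals: Jarrow 3, Ostley 5, Calder 6, Lorne 5, Ivins 7, Marwick 1, Sutton 3, Eskra 4, Dunmore 2.
Ivins leads with 7 wins (next highest: 6).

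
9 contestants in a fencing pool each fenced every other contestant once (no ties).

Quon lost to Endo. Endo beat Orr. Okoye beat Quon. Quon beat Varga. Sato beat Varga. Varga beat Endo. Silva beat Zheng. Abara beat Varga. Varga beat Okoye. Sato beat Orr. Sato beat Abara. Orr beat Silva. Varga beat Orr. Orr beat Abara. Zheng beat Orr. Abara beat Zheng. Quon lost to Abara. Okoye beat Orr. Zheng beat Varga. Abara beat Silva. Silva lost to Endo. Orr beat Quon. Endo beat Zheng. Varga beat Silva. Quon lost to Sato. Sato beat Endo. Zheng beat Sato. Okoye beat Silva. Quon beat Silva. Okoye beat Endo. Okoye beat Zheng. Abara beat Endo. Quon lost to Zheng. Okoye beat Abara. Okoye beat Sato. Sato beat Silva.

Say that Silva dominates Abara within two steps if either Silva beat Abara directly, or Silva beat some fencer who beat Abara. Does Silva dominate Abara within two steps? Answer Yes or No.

No

Silva did not beat Abara directly.
Silva beat Zheng, but each of them lost to Abara. No two-step path.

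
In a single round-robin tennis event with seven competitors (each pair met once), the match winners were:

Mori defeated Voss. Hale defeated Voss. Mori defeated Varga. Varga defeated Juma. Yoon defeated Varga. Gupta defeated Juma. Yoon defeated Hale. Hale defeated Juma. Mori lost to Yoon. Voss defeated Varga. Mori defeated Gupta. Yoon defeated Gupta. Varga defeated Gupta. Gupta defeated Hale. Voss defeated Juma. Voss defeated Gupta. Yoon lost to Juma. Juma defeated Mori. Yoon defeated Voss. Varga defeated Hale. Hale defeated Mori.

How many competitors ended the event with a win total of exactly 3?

4

Win totals: Hale 3, Yoon 5, Voss 3, Mori 3, Juma 2, Varga 3, Gupta 2.
Exactly 3: Hale, Voss, Mori, Varga — 4 competitors.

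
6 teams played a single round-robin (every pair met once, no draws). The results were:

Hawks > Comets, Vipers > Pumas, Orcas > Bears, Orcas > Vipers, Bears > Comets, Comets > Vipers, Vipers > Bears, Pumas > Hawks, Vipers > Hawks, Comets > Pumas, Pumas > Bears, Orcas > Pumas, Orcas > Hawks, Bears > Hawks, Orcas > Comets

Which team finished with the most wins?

Orcas

Win totals: Bears 2, Comets 2, Orcas 5, Vipers 3, Hawks 1, Pumas 2.
Orcas leads with 5 wins (next highest: 3).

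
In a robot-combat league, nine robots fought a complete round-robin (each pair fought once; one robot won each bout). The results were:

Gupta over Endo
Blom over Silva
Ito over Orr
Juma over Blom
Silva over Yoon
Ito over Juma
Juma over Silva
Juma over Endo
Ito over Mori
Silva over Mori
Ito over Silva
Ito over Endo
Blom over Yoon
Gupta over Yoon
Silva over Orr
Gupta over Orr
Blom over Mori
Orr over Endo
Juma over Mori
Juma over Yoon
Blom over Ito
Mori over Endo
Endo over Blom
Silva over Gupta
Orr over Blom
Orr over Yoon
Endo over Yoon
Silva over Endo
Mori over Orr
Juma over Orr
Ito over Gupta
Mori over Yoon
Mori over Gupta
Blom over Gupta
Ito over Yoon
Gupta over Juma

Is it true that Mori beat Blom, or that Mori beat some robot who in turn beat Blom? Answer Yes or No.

Mori did not beat Blom directly.
Mori beat Orr, Endo, Yoon, Gupta. Of those, Orr beat Blom.

Yes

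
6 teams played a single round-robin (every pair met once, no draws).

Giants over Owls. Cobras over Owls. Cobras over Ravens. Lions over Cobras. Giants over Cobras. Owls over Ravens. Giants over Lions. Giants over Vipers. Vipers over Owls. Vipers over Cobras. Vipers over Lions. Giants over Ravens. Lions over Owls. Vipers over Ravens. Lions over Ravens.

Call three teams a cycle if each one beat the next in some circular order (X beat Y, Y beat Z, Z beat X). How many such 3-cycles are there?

0

Win totals: Owls 1, Cobras 2, Giants 5, Lions 3, Ravens 0, Vipers 4.
A team with w wins dominates both others in C(w,2) triples; summing gives 0 + 1 + 10 + 3 + 0 + 6 = 20 transitive triples.
Total triples C(6,3) = 20, so cyclic triples = 20 − 20 = 0.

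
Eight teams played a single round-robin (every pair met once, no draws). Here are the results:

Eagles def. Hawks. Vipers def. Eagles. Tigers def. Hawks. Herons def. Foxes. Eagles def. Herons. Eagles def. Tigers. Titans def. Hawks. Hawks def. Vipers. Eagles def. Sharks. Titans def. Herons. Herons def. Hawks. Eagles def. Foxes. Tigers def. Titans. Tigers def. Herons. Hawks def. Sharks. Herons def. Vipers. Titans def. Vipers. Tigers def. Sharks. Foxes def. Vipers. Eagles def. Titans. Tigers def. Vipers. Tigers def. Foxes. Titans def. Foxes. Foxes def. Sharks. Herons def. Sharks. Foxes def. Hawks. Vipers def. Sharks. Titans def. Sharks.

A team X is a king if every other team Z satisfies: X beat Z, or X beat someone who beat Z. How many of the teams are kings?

3

Herons cannot reach Titans, Tigers in two steps.
Eagles reaches everyone (king).
Sharks cannot reach Herons, Eagles, Titans, Foxes, Vipers, Tigers, Hawks in two steps.
Titans cannot reach Tigers in two steps.
Foxes cannot reach Herons, Titans, Tigers in two steps.
Vipers reaches everyone (king).
Tigers reaches everyone (king).
Hawks cannot reach Herons, Titans, Foxes, Tigers in two steps.
Kings: Eagles, Vipers, Tigers — 3.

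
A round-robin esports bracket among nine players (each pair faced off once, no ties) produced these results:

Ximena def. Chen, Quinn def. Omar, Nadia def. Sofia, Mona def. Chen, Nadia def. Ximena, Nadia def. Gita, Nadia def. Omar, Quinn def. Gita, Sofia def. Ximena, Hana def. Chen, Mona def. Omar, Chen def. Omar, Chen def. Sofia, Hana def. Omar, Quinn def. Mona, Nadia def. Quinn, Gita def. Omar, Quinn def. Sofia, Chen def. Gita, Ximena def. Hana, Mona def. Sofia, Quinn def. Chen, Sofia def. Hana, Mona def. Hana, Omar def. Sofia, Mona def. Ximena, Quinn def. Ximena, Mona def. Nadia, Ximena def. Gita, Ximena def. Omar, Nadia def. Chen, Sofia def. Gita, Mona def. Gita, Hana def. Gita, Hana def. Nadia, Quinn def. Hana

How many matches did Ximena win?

4

Ximena's results: beat Hana, Chen, Gita, Omar; lost to Quinn, Nadia, Mona, Sofia.
That is 4 wins.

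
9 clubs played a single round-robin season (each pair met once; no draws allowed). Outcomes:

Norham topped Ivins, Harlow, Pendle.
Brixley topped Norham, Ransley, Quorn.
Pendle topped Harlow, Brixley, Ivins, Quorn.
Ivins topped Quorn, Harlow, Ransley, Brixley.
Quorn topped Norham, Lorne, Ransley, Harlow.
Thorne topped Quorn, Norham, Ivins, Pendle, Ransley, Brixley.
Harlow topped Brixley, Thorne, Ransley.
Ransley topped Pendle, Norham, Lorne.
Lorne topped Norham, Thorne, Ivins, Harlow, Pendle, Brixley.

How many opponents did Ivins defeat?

Ivins' results: beat Ransley, Harlow, Quorn, Brixley; lost to Pendle, Thorne, Norham, Lorne.
That is 4 wins.

4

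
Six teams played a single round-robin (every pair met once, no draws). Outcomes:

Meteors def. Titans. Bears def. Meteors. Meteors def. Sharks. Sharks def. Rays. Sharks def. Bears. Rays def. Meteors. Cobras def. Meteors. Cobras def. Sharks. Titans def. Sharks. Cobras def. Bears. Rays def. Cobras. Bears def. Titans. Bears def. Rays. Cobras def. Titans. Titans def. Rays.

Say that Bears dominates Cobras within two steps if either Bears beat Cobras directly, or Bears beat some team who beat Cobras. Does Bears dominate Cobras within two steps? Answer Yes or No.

Bears did not beat Cobras directly.
Bears beat Meteors, Titans, Rays. Of those, Rays beat Cobras.

Yes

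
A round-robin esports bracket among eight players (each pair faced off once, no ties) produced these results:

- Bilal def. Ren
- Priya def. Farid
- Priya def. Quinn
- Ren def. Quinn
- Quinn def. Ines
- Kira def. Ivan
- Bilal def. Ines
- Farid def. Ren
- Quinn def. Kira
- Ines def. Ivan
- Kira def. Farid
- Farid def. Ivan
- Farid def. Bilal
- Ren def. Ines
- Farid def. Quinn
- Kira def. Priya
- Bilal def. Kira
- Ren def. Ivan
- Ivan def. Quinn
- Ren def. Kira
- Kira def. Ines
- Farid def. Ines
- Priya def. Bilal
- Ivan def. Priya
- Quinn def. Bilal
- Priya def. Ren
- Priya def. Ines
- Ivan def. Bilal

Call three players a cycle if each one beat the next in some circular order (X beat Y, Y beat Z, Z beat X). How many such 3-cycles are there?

Win totals: Priya 5, Farid 5, Ines 1, Kira 4, Bilal 3, Ivan 3, Quinn 3, Ren 4.
A player with w wins dominates both others in C(w,2) triples; summing gives 10 + 10 + 0 + 6 + 3 + 3 + 3 + 6 = 41 transitive triples.
Total triples C(8,3) = 56, so cyclic triples = 56 − 41 = 15.

15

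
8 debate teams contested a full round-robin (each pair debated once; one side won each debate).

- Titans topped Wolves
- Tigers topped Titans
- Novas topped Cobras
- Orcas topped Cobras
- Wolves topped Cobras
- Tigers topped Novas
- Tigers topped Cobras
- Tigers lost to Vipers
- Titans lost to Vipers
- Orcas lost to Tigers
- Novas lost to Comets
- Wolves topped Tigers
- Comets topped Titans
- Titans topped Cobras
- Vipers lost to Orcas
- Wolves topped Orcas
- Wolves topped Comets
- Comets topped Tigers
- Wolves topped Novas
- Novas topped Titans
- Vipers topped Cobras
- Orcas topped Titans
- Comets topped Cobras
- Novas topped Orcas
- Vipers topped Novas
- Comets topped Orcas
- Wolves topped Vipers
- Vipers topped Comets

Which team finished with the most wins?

Win totals: Novas 3, Titans 2, Comets 5, Wolves 6, Tigers 4, Vipers 5, Orcas 3, Cobras 0.
Wolves leads with 6 wins (next highest: 5).

Wolves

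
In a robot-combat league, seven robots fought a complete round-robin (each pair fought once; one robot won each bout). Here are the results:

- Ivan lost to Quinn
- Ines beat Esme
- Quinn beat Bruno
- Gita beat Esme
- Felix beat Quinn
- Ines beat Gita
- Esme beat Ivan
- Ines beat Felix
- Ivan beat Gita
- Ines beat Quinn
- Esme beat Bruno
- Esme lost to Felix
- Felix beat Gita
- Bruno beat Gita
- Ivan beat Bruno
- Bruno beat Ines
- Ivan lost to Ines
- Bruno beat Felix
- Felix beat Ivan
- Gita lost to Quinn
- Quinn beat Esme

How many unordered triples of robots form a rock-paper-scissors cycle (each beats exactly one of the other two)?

Win totals: Esme 2, Gita 1, Ivan 2, Ines 5, Quinn 4, Felix 4, Bruno 3.
A robot with w wins dominates both others in C(w,2) triples; summing gives 1 + 0 + 1 + 10 + 6 + 6 + 3 = 27 transitive triples.
Total triples C(7,3) = 35, so cyclic triples = 35 − 27 = 8.

8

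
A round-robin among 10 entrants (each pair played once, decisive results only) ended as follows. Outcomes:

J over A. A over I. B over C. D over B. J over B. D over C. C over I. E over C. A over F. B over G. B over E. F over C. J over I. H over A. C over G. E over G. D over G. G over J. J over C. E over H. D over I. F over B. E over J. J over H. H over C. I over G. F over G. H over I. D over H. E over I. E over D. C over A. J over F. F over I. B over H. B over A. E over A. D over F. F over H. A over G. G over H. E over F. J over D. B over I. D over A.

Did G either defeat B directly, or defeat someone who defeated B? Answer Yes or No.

Yes

G did not beat B directly.
G beat H, J. Of those, J beat B.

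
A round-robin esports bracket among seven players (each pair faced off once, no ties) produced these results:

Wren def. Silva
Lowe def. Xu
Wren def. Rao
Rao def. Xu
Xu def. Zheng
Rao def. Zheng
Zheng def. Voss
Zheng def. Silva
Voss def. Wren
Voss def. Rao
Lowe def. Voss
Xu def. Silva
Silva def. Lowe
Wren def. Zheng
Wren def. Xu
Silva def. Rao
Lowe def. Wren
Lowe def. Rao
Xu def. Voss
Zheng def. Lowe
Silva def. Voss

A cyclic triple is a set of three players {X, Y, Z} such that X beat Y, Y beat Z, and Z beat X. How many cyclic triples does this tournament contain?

Win totals: Zheng 3, Voss 2, Wren 4, Silva 3, Lowe 4, Xu 3, Rao 2.
A player with w wins dominates both others in C(w,2) triples; summing gives 3 + 1 + 6 + 3 + 6 + 3 + 1 = 23 transitive triples.
Total triples C(7,3) = 35, so cyclic triples = 35 − 23 = 12.

12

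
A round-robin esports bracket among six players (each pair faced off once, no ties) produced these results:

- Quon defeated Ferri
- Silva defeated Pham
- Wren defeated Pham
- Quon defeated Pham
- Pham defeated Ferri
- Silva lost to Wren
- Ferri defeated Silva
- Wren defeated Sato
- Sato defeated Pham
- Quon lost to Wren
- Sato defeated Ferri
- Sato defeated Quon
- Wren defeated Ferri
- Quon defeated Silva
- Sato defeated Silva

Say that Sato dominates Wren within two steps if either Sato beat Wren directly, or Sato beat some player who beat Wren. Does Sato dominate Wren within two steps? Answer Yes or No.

Sato did not beat Wren directly.
Sato beat Pham, Silva, Ferri, Quon, but each of them lost to Wren. No two-step path.

No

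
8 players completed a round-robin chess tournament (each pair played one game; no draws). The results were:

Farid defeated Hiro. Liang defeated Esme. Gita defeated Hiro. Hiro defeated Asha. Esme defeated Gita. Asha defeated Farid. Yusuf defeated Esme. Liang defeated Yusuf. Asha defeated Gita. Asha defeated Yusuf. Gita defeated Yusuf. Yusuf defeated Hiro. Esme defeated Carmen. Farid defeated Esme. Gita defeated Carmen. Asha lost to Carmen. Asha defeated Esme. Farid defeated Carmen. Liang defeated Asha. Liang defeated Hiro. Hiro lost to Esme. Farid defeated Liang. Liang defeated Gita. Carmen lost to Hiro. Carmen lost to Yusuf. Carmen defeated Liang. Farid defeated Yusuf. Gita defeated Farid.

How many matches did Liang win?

Liang's results: beat Gita, Asha, Hiro, Yusuf, Esme; lost to Farid, Carmen.
That is 5 wins.

5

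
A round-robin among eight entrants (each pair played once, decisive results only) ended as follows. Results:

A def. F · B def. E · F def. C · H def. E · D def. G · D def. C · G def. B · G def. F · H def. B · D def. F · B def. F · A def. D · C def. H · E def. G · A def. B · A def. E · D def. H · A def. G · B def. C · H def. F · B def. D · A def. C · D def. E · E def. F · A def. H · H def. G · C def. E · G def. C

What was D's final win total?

5

D's results: beat C, E, F, G, H; lost to A, B.
That is 5 wins.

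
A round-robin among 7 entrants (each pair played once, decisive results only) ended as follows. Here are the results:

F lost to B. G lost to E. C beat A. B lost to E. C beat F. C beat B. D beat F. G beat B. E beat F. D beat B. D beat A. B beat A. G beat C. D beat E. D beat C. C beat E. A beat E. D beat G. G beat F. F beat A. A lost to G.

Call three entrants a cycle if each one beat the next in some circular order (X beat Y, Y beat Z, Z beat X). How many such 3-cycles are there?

Win totals: A 1, B 2, C 4, D 6, E 3, F 1, G 4.
An entrant with w wins dominates both others in C(w,2) triples; summing gives 0 + 1 + 6 + 15 + 3 + 0 + 6 = 31 transitive triples.
Total triples C(7,3) = 35, so cyclic triples = 35 − 31 = 4.

4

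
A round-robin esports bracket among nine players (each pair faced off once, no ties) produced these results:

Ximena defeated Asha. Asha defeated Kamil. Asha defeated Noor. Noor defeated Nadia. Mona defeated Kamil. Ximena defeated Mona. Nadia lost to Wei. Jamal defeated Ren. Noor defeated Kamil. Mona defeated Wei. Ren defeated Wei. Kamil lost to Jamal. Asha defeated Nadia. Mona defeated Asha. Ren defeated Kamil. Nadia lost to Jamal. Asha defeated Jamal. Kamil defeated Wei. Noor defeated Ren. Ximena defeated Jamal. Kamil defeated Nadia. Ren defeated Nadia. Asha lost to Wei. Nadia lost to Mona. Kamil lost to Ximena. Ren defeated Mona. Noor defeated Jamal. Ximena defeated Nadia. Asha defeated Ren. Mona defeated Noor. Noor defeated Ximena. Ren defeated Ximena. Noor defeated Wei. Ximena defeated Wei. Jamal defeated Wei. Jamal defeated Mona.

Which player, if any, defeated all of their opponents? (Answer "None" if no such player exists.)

None

Highest win total is Ximena with 6 (out of 8 possible).
Ximena lost to Noor, Ren, so no player went undefeated.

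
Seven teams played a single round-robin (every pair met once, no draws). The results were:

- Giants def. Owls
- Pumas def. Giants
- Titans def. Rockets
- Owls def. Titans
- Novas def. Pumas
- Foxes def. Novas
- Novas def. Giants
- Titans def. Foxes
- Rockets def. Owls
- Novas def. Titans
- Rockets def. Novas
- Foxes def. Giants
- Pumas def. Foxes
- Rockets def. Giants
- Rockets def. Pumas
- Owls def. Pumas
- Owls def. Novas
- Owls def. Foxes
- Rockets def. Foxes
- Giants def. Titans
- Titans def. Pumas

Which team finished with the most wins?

Rockets

Win totals: Novas 3, Owls 4, Pumas 2, Giants 2, Rockets 5, Titans 3, Foxes 2.
Rockets leads with 5 wins (next highest: 4).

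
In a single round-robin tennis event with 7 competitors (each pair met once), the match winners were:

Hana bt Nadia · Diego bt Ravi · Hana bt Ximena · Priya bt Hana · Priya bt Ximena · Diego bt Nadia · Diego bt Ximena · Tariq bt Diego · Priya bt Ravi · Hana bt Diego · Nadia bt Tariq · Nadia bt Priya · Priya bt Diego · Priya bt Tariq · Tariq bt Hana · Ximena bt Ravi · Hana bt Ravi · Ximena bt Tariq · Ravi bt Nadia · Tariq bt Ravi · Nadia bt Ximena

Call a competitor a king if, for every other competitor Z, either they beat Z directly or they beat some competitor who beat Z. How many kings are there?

Tariq cannot reach Priya in two steps.
Priya reaches everyone (king).
Nadia reaches everyone (king).
Hana reaches everyone (king).
Diego cannot reach Hana in two steps.
Ravi cannot reach Hana, Diego in two steps.
Ximena cannot reach Priya in two steps.
Kings: Priya, Nadia, Hana — 3.

3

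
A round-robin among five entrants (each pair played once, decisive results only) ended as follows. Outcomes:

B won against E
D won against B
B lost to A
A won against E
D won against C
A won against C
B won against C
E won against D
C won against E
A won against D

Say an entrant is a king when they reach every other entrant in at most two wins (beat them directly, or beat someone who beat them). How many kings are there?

1

A reaches everyone (king).
B cannot reach A in two steps.
C cannot reach A, B in two steps.
D cannot reach A in two steps.
E cannot reach A in two steps.
Kings: A — 1.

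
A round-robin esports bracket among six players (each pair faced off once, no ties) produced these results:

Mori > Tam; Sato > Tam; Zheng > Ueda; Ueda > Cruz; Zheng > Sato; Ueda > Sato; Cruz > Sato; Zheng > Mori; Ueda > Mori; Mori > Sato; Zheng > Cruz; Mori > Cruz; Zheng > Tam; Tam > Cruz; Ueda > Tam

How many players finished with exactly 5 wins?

Win totals: Ueda 4, Cruz 1, Sato 1, Zheng 5, Tam 1, Mori 3.
Exactly 5: Zheng — 1 player.

1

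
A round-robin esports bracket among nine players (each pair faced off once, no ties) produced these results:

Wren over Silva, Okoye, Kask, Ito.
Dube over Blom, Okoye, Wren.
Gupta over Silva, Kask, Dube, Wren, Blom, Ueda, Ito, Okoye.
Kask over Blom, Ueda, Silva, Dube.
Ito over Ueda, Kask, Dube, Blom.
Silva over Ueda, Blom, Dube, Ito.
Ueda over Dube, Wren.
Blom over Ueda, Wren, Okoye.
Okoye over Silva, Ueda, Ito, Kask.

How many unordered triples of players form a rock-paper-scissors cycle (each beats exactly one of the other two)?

19

Win totals: Gupta 8, Ito 4, Kask 4, Wren 4, Silva 4, Blom 3, Okoye 4, Dube 3, Ueda 2.
A player with w wins dominates both others in C(w,2) triples; summing gives 28 + 6 + 6 + 6 + 6 + 3 + 6 + 3 + 1 = 65 transitive triples.
Total triples C(9,3) = 84, so cyclic triples = 84 − 65 = 19.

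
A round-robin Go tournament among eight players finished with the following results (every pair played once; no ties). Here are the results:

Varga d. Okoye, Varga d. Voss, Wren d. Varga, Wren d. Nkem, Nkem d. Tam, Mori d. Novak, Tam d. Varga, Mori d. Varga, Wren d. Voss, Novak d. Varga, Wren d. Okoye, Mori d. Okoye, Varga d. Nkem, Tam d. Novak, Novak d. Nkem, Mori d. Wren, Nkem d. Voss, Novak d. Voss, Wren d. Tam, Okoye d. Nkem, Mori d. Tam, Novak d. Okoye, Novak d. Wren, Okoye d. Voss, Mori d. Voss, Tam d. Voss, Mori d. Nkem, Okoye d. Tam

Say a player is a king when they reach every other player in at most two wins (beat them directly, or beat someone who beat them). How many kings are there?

1

Varga cannot reach Mori, Novak, Wren in two steps.
Mori reaches everyone (king).
Voss cannot reach Varga, Mori, Okoye, Novak, Tam, Nkem, Wren in two steps.
Okoye cannot reach Mori, Wren in two steps.
Novak cannot reach Mori in two steps.
Tam cannot reach Mori in two steps.
Nkem cannot reach Mori, Okoye, Wren in two steps.
Wren cannot reach Mori in two steps.
Kings: Mori — 1.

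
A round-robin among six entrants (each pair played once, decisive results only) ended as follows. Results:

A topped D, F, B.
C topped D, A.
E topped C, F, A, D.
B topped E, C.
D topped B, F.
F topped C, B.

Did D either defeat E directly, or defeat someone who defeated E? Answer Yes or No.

Yes

D did not beat E directly.
D beat B, F. Of those, B beat E.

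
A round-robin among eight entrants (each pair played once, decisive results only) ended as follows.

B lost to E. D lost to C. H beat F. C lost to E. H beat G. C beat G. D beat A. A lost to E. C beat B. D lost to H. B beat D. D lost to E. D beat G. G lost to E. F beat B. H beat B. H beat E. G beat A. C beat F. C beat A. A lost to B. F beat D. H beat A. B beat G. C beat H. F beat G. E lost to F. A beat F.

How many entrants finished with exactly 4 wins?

1

Win totals: A 1, B 3, C 6, D 2, E 5, F 4, G 1, H 6.
Exactly 4: F — 1 entrant.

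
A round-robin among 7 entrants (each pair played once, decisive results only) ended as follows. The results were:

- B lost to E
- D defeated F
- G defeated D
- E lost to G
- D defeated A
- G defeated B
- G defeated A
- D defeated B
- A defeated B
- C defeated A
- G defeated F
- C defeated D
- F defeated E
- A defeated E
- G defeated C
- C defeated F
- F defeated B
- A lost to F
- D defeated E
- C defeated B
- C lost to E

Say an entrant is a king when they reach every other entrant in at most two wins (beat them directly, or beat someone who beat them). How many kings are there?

A cannot reach D, F, G in two steps.
B cannot reach A, C, D, E, F, G in two steps.
C cannot reach G in two steps.
D cannot reach G in two steps.
E cannot reach G in two steps.
F cannot reach D, G in two steps.
G reaches everyone (king).
Kings: G — 1.

1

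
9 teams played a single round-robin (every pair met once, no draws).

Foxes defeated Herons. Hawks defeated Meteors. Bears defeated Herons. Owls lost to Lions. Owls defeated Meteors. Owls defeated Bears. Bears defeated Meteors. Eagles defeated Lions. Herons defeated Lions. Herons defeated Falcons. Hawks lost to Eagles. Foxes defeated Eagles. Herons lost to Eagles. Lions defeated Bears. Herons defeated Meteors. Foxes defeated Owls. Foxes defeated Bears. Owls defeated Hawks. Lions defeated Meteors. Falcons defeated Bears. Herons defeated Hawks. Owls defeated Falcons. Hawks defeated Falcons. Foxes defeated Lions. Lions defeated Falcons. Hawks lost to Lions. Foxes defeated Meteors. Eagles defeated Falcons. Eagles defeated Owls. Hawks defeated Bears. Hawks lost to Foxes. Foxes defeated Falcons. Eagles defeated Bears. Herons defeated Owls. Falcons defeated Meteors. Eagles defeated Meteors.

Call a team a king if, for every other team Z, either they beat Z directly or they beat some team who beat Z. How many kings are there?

Meteors cannot reach Herons, Foxes, Falcons, Owls, Lions, Hawks, Eagles, Bears in two steps.
Herons cannot reach Foxes, Eagles in two steps.
Foxes reaches everyone (king).
Falcons cannot reach Foxes, Owls, Lions, Hawks, Eagles in two steps.
Owls cannot reach Foxes, Lions, Eagles in two steps.
Lions cannot reach Foxes, Eagles in two steps.
Hawks cannot reach Foxes, Owls, Lions, Eagles in two steps.
Eagles cannot reach Foxes in two steps.
Bears cannot reach Foxes, Eagles in two steps.
Kings: Foxes — 1.

1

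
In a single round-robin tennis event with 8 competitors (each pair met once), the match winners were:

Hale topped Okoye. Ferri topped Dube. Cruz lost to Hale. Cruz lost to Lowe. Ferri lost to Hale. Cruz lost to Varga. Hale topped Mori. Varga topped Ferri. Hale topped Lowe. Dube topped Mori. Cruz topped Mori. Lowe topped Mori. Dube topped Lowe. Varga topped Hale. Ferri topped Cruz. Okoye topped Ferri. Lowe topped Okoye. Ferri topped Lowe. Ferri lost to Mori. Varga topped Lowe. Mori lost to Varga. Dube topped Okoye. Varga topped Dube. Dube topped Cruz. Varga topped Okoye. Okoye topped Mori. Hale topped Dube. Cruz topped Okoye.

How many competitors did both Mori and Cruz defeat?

Mori beat: Ferri.
Cruz beat: Okoye, Mori.
No one was beaten by both.

0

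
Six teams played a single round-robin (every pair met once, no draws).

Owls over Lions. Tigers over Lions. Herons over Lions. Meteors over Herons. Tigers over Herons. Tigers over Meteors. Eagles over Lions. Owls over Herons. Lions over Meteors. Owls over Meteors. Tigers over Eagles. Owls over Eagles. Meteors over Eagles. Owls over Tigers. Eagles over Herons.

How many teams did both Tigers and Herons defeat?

1

Tigers beat: Lions, Meteors, Herons, Eagles.
Herons beat: Lions.
Both beat: Lions — 1.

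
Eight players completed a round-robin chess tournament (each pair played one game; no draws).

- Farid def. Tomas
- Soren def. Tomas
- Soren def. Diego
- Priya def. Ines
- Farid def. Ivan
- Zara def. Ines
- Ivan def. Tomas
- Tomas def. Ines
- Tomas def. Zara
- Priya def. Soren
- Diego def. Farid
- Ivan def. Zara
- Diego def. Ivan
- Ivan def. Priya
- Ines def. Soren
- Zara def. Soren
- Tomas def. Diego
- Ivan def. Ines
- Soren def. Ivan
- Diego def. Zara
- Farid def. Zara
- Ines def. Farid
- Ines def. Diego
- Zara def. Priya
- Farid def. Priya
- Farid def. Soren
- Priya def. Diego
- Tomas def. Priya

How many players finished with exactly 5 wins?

Win totals: Priya 3, Ines 3, Ivan 4, Zara 3, Tomas 4, Soren 3, Farid 5, Diego 3.
Exactly 5: Farid — 1 player.

1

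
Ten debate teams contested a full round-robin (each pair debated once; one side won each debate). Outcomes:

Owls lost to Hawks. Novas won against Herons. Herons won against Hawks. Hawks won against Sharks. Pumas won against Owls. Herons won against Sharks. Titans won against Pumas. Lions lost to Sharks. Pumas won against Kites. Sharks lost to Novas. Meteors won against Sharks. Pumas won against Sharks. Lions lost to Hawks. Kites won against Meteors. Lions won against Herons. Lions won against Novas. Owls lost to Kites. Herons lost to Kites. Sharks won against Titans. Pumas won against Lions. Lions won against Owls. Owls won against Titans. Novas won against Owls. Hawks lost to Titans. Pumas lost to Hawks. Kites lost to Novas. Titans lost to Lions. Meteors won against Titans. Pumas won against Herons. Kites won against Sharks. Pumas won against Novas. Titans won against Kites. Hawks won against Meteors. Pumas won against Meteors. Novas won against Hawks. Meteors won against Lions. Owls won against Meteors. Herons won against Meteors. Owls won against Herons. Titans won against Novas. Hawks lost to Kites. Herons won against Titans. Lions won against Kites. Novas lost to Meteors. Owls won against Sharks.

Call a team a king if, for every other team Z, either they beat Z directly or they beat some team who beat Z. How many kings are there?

9

Lions reaches everyone (king).
Meteors reaches everyone (king).
Herons reaches everyone (king).
Pumas reaches everyone (king).
Novas reaches everyone (king).
Titans reaches everyone (king).
Owls reaches everyone (king).
Kites reaches everyone (king).
Sharks cannot reach Meteors in two steps.
Hawks reaches everyone (king).
Kings: Lions, Meteors, Herons, Pumas, Novas, Titans, Owls, Kites, Hawks — 9.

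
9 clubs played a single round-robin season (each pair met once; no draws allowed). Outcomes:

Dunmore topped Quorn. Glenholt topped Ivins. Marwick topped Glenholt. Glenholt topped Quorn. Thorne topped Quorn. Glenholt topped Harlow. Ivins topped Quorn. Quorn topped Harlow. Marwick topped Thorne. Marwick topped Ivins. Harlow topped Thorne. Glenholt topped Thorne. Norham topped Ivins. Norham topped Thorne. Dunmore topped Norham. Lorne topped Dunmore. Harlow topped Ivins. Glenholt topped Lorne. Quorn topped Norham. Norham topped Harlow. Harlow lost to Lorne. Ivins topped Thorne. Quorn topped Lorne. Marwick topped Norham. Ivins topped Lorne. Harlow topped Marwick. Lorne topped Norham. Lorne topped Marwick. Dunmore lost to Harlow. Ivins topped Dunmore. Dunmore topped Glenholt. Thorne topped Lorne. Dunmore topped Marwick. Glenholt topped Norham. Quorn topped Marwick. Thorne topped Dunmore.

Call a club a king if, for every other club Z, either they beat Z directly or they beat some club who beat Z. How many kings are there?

Harlow reaches everyone (king).
Norham cannot reach Glenholt in two steps.
Lorne reaches everyone (king).
Thorne cannot reach Ivins in two steps.
Quorn reaches everyone (king).
Marwick reaches everyone (king).
Dunmore reaches everyone (king).
Ivins reaches everyone (king).
Glenholt reaches everyone (king).
Kings: Harlow, Lorne, Quorn, Marwick, Dunmore, Ivins, Glenholt — 7.

7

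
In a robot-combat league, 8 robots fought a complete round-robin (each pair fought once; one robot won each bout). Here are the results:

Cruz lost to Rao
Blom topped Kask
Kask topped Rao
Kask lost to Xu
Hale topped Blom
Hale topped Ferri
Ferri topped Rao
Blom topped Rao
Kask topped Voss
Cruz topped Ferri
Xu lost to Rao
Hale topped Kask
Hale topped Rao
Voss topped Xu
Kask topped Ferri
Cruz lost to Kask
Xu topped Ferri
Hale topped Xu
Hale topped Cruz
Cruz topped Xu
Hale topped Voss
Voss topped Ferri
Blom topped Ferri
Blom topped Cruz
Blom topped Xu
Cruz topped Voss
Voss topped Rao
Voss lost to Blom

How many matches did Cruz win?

Cruz's results: beat Voss, Ferri, Xu; lost to Kask, Hale, Blom, Rao.
That is 3 wins.

3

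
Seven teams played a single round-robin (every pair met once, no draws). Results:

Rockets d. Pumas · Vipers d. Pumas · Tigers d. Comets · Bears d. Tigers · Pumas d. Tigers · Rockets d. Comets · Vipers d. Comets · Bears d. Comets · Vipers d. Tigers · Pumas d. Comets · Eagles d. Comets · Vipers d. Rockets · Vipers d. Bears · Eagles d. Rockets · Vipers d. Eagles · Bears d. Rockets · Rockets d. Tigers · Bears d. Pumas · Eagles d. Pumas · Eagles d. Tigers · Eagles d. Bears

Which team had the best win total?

Win totals: Tigers 1, Bears 4, Eagles 5, Rockets 3, Vipers 6, Comets 0, Pumas 2.
Vipers leads with 6 wins (next highest: 5).

Vipers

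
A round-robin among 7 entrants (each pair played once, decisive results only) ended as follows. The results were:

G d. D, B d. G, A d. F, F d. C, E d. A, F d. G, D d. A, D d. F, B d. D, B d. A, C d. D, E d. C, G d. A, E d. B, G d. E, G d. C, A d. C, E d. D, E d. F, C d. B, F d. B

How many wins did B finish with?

3

B's results: beat A, D, G; lost to C, E, F.
That is 3 wins.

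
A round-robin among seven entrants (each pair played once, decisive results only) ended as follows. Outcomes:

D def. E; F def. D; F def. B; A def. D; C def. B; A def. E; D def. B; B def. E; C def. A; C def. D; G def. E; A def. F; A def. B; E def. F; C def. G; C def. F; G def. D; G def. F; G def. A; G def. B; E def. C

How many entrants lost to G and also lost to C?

4

G beat: A, B, D, E, F.
C beat: A, B, D, F, G.
Both beat: A, B, D, F — 4.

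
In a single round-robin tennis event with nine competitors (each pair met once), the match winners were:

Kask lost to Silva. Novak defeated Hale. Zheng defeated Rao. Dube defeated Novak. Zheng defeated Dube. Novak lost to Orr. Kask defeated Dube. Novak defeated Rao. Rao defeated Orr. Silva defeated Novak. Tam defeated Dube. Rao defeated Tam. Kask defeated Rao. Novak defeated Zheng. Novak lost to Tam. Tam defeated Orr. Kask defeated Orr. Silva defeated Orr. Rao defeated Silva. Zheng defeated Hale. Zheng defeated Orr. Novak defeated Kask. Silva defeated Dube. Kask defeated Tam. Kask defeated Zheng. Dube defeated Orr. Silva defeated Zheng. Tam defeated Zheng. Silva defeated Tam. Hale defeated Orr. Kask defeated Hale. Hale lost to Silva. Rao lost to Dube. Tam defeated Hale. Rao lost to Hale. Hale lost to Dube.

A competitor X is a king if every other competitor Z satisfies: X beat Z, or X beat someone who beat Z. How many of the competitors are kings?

Hale cannot reach Kask, Zheng, Dube in two steps.
Kask reaches everyone (king).
Orr cannot reach Silva, Dube, Tam in two steps.
Rao reaches everyone (king).
Zheng cannot reach Kask in two steps.
Silva reaches everyone (king).
Dube reaches everyone (king).
Novak reaches everyone (king).
Tam cannot reach Silva in two steps.
Kings: Kask, Rao, Silva, Dube, Novak — 5.

5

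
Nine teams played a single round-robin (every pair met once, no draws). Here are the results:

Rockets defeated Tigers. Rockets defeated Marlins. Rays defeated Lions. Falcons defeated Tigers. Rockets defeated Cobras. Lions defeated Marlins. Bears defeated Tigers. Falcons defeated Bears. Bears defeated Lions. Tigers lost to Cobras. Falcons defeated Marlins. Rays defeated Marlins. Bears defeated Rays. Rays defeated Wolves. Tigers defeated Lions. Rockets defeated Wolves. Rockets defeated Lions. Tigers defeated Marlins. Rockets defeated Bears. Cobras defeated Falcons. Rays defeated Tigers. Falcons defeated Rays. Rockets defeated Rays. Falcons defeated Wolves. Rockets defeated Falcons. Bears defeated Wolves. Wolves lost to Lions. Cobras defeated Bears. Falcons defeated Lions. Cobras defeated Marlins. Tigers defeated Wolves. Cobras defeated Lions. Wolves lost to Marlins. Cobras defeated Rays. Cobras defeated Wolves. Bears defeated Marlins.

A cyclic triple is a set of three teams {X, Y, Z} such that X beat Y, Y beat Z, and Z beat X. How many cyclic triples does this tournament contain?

0

Win totals: Cobras 7, Rays 4, Marlins 1, Rockets 8, Wolves 0, Falcons 6, Bears 5, Tigers 3, Lions 2.
A team with w wins dominates both others in C(w,2) triples; summing gives 21 + 6 + 0 + 28 + 0 + 15 + 10 + 3 + 1 = 84 transitive triples.
Total triples C(9,3) = 84, so cyclic triples = 84 − 84 = 0.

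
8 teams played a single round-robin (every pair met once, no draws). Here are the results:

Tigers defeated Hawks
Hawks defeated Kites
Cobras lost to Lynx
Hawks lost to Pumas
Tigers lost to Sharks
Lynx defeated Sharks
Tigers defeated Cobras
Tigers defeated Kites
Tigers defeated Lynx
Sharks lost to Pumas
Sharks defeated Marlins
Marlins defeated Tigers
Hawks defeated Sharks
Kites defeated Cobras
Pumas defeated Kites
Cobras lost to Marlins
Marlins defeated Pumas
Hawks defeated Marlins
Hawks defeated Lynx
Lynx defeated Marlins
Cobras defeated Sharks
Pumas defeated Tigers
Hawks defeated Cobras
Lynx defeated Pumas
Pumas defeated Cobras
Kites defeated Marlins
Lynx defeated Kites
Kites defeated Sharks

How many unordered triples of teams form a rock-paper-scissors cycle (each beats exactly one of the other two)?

13

Win totals: Marlins 3, Hawks 5, Pumas 5, Cobras 1, Sharks 2, Kites 3, Tigers 4, Lynx 5.
A team with w wins dominates both others in C(w,2) triples; summing gives 3 + 10 + 10 + 0 + 1 + 3 + 6 + 10 = 43 transitive triples.
Total triples C(8,3) = 56, so cyclic triples = 56 − 43 = 13.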